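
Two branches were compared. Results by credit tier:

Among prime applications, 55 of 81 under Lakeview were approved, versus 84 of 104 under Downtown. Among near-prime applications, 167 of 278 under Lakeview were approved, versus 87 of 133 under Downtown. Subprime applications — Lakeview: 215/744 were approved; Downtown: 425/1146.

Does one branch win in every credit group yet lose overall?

No

Prime: Lakeview 55/81 = 67.9%, Downtown 84/104 = 80.8% → Downtown
Near-prime: Lakeview 167/278 = 60.1%, Downtown 87/133 = 65.4% → Downtown
Subprime: Lakeview 215/744 = 28.9%, Downtown 425/1146 = 37.1% → Downtown
Overall: Lakeview 437/1103 = 39.6%, Downtown 596/1383 = 43.1% → Downtown
Downtown wins overall and in every credit group — no reversal.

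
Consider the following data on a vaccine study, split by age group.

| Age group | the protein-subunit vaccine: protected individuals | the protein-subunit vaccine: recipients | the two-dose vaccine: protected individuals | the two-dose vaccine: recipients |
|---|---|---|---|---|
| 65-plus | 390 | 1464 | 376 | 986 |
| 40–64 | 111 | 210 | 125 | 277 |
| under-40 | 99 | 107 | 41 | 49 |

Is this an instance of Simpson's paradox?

65-plus: the protein-subunit vaccine 390/1464 = 26.6%, the two-dose vaccine 376/986 = 38.1% → the two-dose vaccine
40–64: the protein-subunit vaccine 111/210 = 52.9%, the two-dose vaccine 125/277 = 45.1% → the protein-subunit vaccine
Under-40: the protein-subunit vaccine 99/107 = 92.5%, the two-dose vaccine 41/49 = 83.7% → the protein-subunit vaccine
Overall: the protein-subunit vaccine 600/1781 = 33.7%, the two-dose vaccine 542/1312 = 41.3% → the two-dose vaccine
Neither sweeps: the protein-subunit vaccine wins 2 of 3 groups, the two-dose vaccine wins 1. The two-dose vaccine wins overall but not every group — no Simpson reversal.

No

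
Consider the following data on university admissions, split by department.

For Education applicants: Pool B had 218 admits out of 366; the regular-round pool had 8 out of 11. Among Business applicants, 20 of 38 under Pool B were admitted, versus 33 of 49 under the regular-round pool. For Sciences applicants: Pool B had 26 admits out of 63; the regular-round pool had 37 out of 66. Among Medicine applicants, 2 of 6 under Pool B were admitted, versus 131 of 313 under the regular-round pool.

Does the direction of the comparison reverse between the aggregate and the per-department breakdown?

Yes

Education: Pool B 218/366 = 59.6%, the regular-round pool 8/11 = 72.7% → the regular-round pool
Business: Pool B 20/38 = 52.6%, the regular-round pool 33/49 = 67.3% → the regular-round pool
Sciences: Pool B 26/63 = 41.3%, the regular-round pool 37/66 = 56.1% → the regular-round pool
Medicine: Pool B 2/6 = 33.3%, the regular-round pool 131/313 = 41.9% → the regular-round pool
Overall: Pool B 266/473 = 56.2%, the regular-round pool 209/439 = 47.6% → Pool B
The regular-round pool wins each department group but Pool B wins overall — the comparison reverses. The regular-round pool's applicants skew toward Medicine, which has a lower base rate.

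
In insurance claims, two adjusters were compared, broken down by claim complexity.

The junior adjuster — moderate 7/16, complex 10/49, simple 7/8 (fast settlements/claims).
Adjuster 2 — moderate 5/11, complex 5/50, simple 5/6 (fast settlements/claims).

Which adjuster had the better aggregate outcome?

Moderate: the junior adjuster 7/16 = 43.8%, Adjuster 2 5/11 = 45.5% → Adjuster 2
Complex: the junior adjuster 10/49 = 20.4%, Adjuster 2 5/50 = 10.0% → the junior adjuster
Simple: the junior adjuster 7/8 = 87.5%, Adjuster 2 5/6 = 83.3% → the junior adjuster
Overall: the junior adjuster 24/73 = 32.9%, Adjuster 2 15/67 = 22.4% → the junior adjuster
(Neither sweeps every claim group, but the junior adjuster has the higher pooled rate.)

the junior adjuster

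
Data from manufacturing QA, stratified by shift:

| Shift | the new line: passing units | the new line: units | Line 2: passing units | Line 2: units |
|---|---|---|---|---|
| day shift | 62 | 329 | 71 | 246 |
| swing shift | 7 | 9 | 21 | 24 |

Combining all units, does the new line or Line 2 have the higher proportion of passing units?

Day shift: the new line 62/329 = 18.8%, Line 2 71/246 = 28.9% → Line 2
Swing shift: the new line 7/9 = 77.8%, Line 2 21/24 = 87.5% → Line 2
Overall: the new line 69/338 = 20.4%, Line 2 92/270 = 34.1% → Line 2

Line 2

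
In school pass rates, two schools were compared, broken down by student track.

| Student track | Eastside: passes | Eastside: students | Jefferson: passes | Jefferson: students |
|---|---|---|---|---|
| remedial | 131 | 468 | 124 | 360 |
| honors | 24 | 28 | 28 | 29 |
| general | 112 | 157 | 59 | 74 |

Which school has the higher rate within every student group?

Remedial: Eastside 131/468 = 28.0%, Jefferson 124/360 = 34.4% → Jefferson
Honors: Eastside 24/28 = 85.7%, Jefferson 28/29 = 96.6% → Jefferson
General: Eastside 112/157 = 71.3%, Jefferson 59/74 = 79.7% → Jefferson
Jefferson has the higher rate in all 3 groups.

Jefferson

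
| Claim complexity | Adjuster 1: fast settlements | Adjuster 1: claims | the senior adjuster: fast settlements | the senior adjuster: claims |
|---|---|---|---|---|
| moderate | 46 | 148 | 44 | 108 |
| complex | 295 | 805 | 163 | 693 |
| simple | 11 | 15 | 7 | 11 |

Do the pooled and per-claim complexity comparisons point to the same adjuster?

No

Moderate: Adjuster 1 46/148 = 31.1%, the senior adjuster 44/108 = 40.7% → the senior adjuster
Complex: Adjuster 1 295/805 = 36.6%, the senior adjuster 163/693 = 23.5% → Adjuster 1
Simple: Adjuster 1 11/15 = 73.3%, the senior adjuster 7/11 = 63.6% → Adjuster 1
Overall: Adjuster 1 352/968 = 36.4%, the senior adjuster 214/812 = 26.4% → Adjuster 1
Neither sweeps: Adjuster 1 wins 2 of 3 groups, the senior adjuster wins 1. Adjuster 1 wins overall but not every group — no Simpson reversal.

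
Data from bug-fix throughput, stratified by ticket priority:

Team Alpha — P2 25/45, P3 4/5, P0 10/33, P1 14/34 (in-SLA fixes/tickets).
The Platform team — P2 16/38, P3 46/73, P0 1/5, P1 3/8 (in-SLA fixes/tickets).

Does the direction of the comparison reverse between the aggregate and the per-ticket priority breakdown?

Yes

P2: Team Alpha 25/45 = 55.6%, the Platform team 16/38 = 42.1% → Team Alpha
P3: Team Alpha 4/5 = 80.0%, the Platform team 46/73 = 63.0% → Team Alpha
P0: Team Alpha 10/33 = 30.3%, the Platform team 1/5 = 20.0% → Team Alpha
P1: Team Alpha 14/34 = 41.2%, the Platform team 3/8 = 37.5% → Team Alpha
Overall: Team Alpha 53/117 = 45.3%, the Platform team 66/124 = 53.2% → the Platform team
Team Alpha wins each ticket group but the Platform team wins overall — the comparison reverses. Team Alpha's tickets skew toward P0, which has a lower base rate.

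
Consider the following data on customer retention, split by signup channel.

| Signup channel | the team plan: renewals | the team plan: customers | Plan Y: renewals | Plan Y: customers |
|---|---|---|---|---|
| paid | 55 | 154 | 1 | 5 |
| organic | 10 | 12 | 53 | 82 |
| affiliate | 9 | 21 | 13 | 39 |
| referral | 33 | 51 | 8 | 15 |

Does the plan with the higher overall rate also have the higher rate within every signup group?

No

Paid: the team plan 55/154 = 35.7%, Plan Y 1/5 = 20.0% → the team plan
Organic: the team plan 10/12 = 83.3%, Plan Y 53/82 = 64.6% → the team plan
Affiliate: the team plan 9/21 = 42.9%, Plan Y 13/39 = 33.3% → the team plan
Referral: the team plan 33/51 = 64.7%, Plan Y 8/15 = 53.3% → the team plan
Overall: the team plan 107/238 = 45.0%, Plan Y 75/141 = 53.2% → Plan Y
The team plan wins each signup group but Plan Y wins overall — the comparison reverses. The team plan's customers skew toward paid, which has a lower base rate.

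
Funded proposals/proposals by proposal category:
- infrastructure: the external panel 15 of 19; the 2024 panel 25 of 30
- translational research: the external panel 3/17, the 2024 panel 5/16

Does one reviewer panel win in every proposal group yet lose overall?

No

Infrastructure: the external panel 15/19 = 78.9%, the 2024 panel 25/30 = 83.3% → the 2024 panel
Translational research: the external panel 3/17 = 17.6%, the 2024 panel 5/16 = 31.2% → the 2024 panel
Overall: the external panel 18/36 = 50.0%, the 2024 panel 30/46 = 65.2% → the 2024 panel
The 2024 panel wins overall and in every proposal group — no reversal.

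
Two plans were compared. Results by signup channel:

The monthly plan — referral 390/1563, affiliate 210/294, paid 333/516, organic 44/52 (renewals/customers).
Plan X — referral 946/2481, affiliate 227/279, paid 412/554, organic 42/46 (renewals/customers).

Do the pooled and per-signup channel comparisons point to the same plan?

Referral: the monthly plan 390/1563 = 25.0%, Plan X 946/2481 = 38.1% → Plan X
Affiliate: the monthly plan 210/294 = 71.4%, Plan X 227/279 = 81.4% → Plan X
Paid: the monthly plan 333/516 = 64.5%, Plan X 412/554 = 74.4% → Plan X
Organic: the monthly plan 44/52 = 84.6%, Plan X 42/46 = 91.3% → Plan X
Overall: the monthly plan 977/2425 = 40.3%, Plan X 1627/3360 = 48.4% → Plan X
Plan X wins overall and in every signup group — no reversal.

Yes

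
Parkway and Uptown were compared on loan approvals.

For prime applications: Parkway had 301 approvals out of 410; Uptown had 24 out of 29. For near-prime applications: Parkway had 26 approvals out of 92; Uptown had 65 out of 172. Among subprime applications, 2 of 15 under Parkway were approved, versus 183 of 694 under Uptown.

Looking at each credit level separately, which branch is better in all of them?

Prime: Parkway 301/410 = 73.4%, Uptown 24/29 = 82.8% → Uptown
Near-prime: Parkway 26/92 = 28.3%, Uptown 65/172 = 37.8% → Uptown
Subprime: Parkway 2/15 = 13.3%, Uptown 183/694 = 26.4% → Uptown
Uptown has the higher rate in all 3 groups.

Uptown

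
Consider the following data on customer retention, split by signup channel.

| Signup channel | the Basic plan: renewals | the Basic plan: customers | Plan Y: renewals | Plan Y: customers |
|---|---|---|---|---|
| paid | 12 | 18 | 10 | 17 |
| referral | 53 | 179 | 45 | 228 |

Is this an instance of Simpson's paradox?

Paid: the Basic plan 12/18 = 66.7%, Plan Y 10/17 = 58.8% → the Basic plan
Referral: the Basic plan 53/179 = 29.6%, Plan Y 45/228 = 19.7% → the Basic plan
Overall: the Basic plan 65/197 = 33.0%, Plan Y 55/245 = 22.4% → the Basic plan
The Basic plan wins overall and in every signup group — no reversal.

No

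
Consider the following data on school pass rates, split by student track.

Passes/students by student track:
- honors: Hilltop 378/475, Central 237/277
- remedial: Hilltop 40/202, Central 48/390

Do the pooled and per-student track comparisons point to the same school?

Honors: Hilltop 378/475 = 79.6%, Central 237/277 = 85.6% → Central
Remedial: Hilltop 40/202 = 19.8%, Central 48/390 = 12.3% → Hilltop
Overall: Hilltop 418/677 = 61.7%, Central 285/667 = 42.7% → Hilltop
Neither sweeps: Hilltop wins 1 of 2 groups, Central wins 1. Hilltop wins overall but not every group — no Simpson reversal.

No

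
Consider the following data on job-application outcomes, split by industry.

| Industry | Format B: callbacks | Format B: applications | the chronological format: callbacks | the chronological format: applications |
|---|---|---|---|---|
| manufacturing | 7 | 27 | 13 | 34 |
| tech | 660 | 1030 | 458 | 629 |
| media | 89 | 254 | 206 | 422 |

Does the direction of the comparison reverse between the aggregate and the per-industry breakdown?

Manufacturing: Format B 7/27 = 25.9%, the chronological format 13/34 = 38.2% → the chronological format
Tech: Format B 660/1030 = 64.1%, the chronological format 458/629 = 72.8% → the chronological format
Media: Format B 89/254 = 35.0%, the chronological format 206/422 = 48.8% → the chronological format
Overall: Format B 756/1311 = 57.7%, the chronological format 677/1085 = 62.4% → the chronological format
The chronological format wins overall and in every industry group — no reversal.

No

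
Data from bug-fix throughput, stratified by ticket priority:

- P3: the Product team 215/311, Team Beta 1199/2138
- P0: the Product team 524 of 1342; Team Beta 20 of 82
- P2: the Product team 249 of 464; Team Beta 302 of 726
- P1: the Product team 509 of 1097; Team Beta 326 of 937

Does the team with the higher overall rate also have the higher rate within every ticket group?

No

P3: the Product team 215/311 = 69.1%, Team Beta 1199/2138 = 56.1% → the Product team
P0: the Product team 524/1342 = 39.0%, Team Beta 20/82 = 24.4% → the Product team
P2: the Product team 249/464 = 53.7%, Team Beta 302/726 = 41.6% → the Product team
P1: the Product team 509/1097 = 46.4%, Team Beta 326/937 = 34.8% → the Product team
Overall: the Product team 1497/3214 = 46.6%, Team Beta 1847/3883 = 47.6% → Team Beta
The Product team wins each ticket group but Team Beta wins overall — the comparison reverses. The Product team's tickets skew toward P0, which has a lower base rate.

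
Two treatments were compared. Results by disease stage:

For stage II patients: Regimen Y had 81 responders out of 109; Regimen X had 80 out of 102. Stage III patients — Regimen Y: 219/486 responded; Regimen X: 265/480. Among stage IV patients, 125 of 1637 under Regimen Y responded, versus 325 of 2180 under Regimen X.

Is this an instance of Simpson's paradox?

Stage II: Regimen Y 81/109 = 74.3%, Regimen X 80/102 = 78.4% → Regimen X
Stage III: Regimen Y 219/486 = 45.1%, Regimen X 265/480 = 55.2% → Regimen X
Stage IV: Regimen Y 125/1637 = 7.6%, Regimen X 325/2180 = 14.9% → Regimen X
Overall: Regimen Y 425/2232 = 19.0%, Regimen X 670/2762 = 24.3% → Regimen X
Regimen X wins overall and in every disease group — no reversal.

No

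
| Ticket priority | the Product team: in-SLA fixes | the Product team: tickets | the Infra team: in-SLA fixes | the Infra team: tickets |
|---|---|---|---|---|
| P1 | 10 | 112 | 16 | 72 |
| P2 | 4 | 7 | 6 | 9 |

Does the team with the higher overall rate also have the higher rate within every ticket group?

Yes

P1: the Product team 10/112 = 8.9%, the Infra team 16/72 = 22.2% → the Infra team
P2: the Product team 4/7 = 57.1%, the Infra team 6/9 = 66.7% → the Infra team
Overall: the Product team 14/119 = 11.8%, the Infra team 22/81 = 27.2% → the Infra team
The Infra team wins overall and in every ticket group — no reversal.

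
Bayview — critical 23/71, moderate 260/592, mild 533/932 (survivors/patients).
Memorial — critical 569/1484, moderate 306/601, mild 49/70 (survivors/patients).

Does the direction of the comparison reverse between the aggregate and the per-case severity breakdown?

Yes

Critical: Bayview 23/71 = 32.4%, Memorial 569/1484 = 38.3% → Memorial
Moderate: Bayview 260/592 = 43.9%, Memorial 306/601 = 50.9% → Memorial
Mild: Bayview 533/932 = 57.2%, Memorial 49/70 = 70.0% → Memorial
Overall: Bayview 816/1595 = 51.2%, Memorial 924/2155 = 42.9% → Bayview
Memorial wins each case group but Bayview wins overall — the comparison reverses. Memorial's patients skew toward critical, which has a lower base rate.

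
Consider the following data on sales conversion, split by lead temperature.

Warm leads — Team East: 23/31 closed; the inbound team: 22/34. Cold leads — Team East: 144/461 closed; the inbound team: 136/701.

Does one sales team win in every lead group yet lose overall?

No

Warm: Team East 23/31 = 74.2%, the inbound team 22/34 = 64.7% → Team East
Cold: Team East 144/461 = 31.2%, the inbound team 136/701 = 19.4% → Team East
Overall: Team East 167/492 = 33.9%, the inbound team 158/735 = 21.5% → Team East
Team East wins overall and in every lead group — no reversal.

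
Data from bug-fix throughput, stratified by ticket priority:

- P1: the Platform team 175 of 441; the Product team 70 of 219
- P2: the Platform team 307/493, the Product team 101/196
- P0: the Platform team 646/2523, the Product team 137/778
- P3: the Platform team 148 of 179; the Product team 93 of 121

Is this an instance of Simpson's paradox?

No

P1: the Platform team 175/441 = 39.7%, the Product team 70/219 = 32.0% → the Platform team
P2: the Platform team 307/493 = 62.3%, the Product team 101/196 = 51.5% → the Platform team
P0: the Platform team 646/2523 = 25.6%, the Product team 137/778 = 17.6% → the Platform team
P3: the Platform team 148/179 = 82.7%, the Product team 93/121 = 76.9% → the Platform team
Overall: the Platform team 1276/3636 = 35.1%, the Product team 401/1314 = 30.5% → the Platform team
The Platform team wins overall and in every ticket group — no reversal.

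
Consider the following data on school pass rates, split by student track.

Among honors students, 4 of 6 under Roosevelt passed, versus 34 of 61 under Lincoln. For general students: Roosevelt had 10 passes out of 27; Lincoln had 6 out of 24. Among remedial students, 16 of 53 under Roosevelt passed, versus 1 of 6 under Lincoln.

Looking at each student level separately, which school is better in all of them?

Roosevelt

Honors: Roosevelt 4/6 = 66.7%, Lincoln 34/61 = 55.7% → Roosevelt
General: Roosevelt 10/27 = 37.0%, Lincoln 6/24 = 25.0% → Roosevelt
Remedial: Roosevelt 16/53 = 30.2%, Lincoln 1/6 = 16.7% → Roosevelt
Roosevelt has the higher rate in all 3 groups.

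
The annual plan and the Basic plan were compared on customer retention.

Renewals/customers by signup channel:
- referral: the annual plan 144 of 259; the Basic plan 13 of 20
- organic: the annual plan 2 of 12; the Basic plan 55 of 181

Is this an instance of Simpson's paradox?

Referral: the annual plan 144/259 = 55.6%, the Basic plan 13/20 = 65.0% → the Basic plan
Organic: the annual plan 2/12 = 16.7%, the Basic plan 55/181 = 30.4% → the Basic plan
Overall: the annual plan 146/271 = 53.9%, the Basic plan 68/201 = 33.8% → the annual plan
The Basic plan wins each signup group but the annual plan wins overall — the comparison reverses. The Basic plan's customers skew toward organic, which has a lower base rate.

Yes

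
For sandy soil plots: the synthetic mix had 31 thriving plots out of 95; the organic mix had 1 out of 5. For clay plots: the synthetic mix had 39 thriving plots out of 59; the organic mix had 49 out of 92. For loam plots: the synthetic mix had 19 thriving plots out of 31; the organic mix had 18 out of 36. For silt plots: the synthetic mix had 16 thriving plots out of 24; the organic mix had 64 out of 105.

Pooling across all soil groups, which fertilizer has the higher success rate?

the organic mix

Sandy soil: the synthetic mix 31/95 = 32.6%, the organic mix 1/5 = 20.0% → the synthetic mix
Clay: the synthetic mix 39/59 = 66.1%, the organic mix 49/92 = 53.3% → the synthetic mix
Loam: the synthetic mix 19/31 = 61.3%, the organic mix 18/36 = 50.0% → the synthetic mix
Silt: the synthetic mix 16/24 = 66.7%, the organic mix 64/105 = 61.0% → the synthetic mix
Overall: the synthetic mix 105/209 = 50.2%, the organic mix 132/238 = 55.5% → the organic mix
(The synthetic mix wins every soil group but the organic mix wins overall — the synthetic mix's plots skew toward the low-rate sandy soil group.)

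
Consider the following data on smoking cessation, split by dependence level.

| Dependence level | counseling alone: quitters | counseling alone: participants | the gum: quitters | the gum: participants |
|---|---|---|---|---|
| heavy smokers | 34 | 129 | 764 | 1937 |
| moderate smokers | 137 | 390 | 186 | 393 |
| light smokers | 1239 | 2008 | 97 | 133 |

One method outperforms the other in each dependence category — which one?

Heavy smokers: counseling alone 34/129 = 26.4%, the gum 764/1937 = 39.4% → the gum
Moderate smokers: counseling alone 137/390 = 35.1%, the gum 186/393 = 47.3% → the gum
Light smokers: counseling alone 1239/2008 = 61.7%, the gum 97/133 = 72.9% → the gum
The gum has the higher rate in all 3 groups.

the gum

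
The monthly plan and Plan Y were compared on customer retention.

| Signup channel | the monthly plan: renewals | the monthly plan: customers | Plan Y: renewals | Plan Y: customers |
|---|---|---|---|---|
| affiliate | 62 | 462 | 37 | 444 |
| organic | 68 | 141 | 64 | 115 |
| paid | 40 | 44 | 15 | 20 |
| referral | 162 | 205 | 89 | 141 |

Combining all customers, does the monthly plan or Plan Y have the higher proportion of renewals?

the monthly plan

Affiliate: the monthly plan 62/462 = 13.4%, Plan Y 37/444 = 8.3% → the monthly plan
Organic: the monthly plan 68/141 = 48.2%, Plan Y 64/115 = 55.7% → Plan Y
Paid: the monthly plan 40/44 = 90.9%, Plan Y 15/20 = 75.0% → the monthly plan
Referral: the monthly plan 162/205 = 79.0%, Plan Y 89/141 = 63.1% → the monthly plan
Overall: the monthly plan 332/852 = 39.0%, Plan Y 205/720 = 28.5% → the monthly plan
(Neither sweeps every signup group, but the monthly plan has the higher pooled rate.)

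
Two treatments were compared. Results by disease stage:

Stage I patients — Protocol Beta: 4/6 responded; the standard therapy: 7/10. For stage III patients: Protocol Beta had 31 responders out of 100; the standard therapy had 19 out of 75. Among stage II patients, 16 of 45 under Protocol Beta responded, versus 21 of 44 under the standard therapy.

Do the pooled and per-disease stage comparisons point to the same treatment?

Stage I: Protocol Beta 4/6 = 66.7%, the standard therapy 7/10 = 70.0% → the standard therapy
Stage III: Protocol Beta 31/100 = 31.0%, the standard therapy 19/75 = 25.3% → Protocol Beta
Stage II: Protocol Beta 16/45 = 35.6%, the standard therapy 21/44 = 47.7% → the standard therapy
Overall: Protocol Beta 51/151 = 33.8%, the standard therapy 47/129 = 36.4% → the standard therapy
Neither sweeps: Protocol Beta wins 1 of 3 groups, the standard therapy wins 2. The standard therapy wins overall but not every group — no Simpson reversal.

No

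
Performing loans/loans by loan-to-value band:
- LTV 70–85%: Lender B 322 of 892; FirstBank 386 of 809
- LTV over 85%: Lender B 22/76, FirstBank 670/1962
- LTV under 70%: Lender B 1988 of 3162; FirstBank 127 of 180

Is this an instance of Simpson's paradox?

Yes

LTV 70–85%: Lender B 322/892 = 36.1%, FirstBank 386/809 = 47.7% → FirstBank
LTV over 85%: Lender B 22/76 = 28.9%, FirstBank 670/1962 = 34.1% → FirstBank
LTV under 70%: Lender B 1988/3162 = 62.9%, FirstBank 127/180 = 70.6% → FirstBank
Overall: Lender B 2332/4130 = 56.5%, FirstBank 1183/2951 = 40.1% → Lender B
FirstBank wins each loan-to-value group but Lender B wins overall — the comparison reverses. FirstBank's loans skew toward LTV over 85%, which has a lower base rate.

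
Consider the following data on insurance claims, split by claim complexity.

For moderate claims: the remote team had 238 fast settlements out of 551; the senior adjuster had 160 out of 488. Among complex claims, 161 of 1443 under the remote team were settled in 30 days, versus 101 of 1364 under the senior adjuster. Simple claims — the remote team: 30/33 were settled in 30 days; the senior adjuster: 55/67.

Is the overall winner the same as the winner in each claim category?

Yes

Moderate: the remote team 238/551 = 43.2%, the senior adjuster 160/488 = 32.8% → the remote team
Complex: the remote team 161/1443 = 11.2%, the senior adjuster 101/1364 = 7.4% → the remote team
Simple: the remote team 30/33 = 90.9%, the senior adjuster 55/67 = 82.1% → the remote team
Overall: the remote team 429/2027 = 21.2%, the senior adjuster 316/1919 = 16.5% → the remote team
The remote team wins overall and in every claim group — no reversal.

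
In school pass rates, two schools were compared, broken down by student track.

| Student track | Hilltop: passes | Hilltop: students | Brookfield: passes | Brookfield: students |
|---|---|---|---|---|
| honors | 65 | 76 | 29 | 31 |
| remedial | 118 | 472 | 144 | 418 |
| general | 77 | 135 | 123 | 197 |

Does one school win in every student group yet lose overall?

No

Honors: Hilltop 65/76 = 85.5%, Brookfield 29/31 = 93.5% → Brookfield
Remedial: Hilltop 118/472 = 25.0%, Brookfield 144/418 = 34.4% → Brookfield
General: Hilltop 77/135 = 57.0%, Brookfield 123/197 = 62.4% → Brookfield
Overall: Hilltop 260/683 = 38.1%, Brookfield 296/646 = 45.8% → Brookfield
Brookfield wins overall and in every student group — no reversal.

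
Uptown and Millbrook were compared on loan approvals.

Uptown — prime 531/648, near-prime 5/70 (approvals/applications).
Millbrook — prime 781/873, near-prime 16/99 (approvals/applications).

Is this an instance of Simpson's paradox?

No

Prime: Uptown 531/648 = 81.9%, Millbrook 781/873 = 89.5% → Millbrook
Near-prime: Uptown 5/70 = 7.1%, Millbrook 16/99 = 16.2% → Millbrook
Overall: Uptown 536/718 = 74.7%, Millbrook 797/972 = 82.0% → Millbrook
Millbrook wins overall and in every credit group — no reversal.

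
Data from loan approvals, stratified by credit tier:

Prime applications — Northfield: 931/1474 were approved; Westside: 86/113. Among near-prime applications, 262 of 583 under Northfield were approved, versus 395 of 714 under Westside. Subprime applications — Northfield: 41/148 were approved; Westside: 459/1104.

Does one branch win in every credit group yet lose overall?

Prime: Northfield 931/1474 = 63.2%, Westside 86/113 = 76.1% → Westside
Near-prime: Northfield 262/583 = 44.9%, Westside 395/714 = 55.3% → Westside
Subprime: Northfield 41/148 = 27.7%, Westside 459/1104 = 41.6% → Westside
Overall: Northfield 1234/2205 = 56.0%, Westside 940/1931 = 48.7% → Northfield
Westside wins each credit group but Northfield wins overall — the comparison reverses. Westside's applications skew toward subprime, which has a lower base rate.

Yes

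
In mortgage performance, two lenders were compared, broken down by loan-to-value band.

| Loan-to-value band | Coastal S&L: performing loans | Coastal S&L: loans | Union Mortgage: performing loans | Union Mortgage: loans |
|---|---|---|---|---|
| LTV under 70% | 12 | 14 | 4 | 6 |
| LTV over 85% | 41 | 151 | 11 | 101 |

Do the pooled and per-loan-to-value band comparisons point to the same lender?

LTV under 70%: Coastal S&L 12/14 = 85.7%, Union Mortgage 4/6 = 66.7% → Coastal S&L
LTV over 85%: Coastal S&L 41/151 = 27.2%, Union Mortgage 11/101 = 10.9% → Coastal S&L
Overall: Coastal S&L 53/165 = 32.1%, Union Mortgage 15/107 = 14.0% → Coastal S&L
Coastal S&L wins overall and in every loan-to-value group — no reversal.

Yes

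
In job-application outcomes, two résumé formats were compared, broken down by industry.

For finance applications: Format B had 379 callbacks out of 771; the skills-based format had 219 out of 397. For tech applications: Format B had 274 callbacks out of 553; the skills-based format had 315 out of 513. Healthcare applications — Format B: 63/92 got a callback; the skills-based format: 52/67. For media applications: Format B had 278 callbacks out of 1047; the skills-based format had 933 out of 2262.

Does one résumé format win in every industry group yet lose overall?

Finance: Format B 379/771 = 49.2%, the skills-based format 219/397 = 55.2% → the skills-based format
Tech: Format B 274/553 = 49.5%, the skills-based format 315/513 = 61.4% → the skills-based format
Healthcare: Format B 63/92 = 68.5%, the skills-based format 52/67 = 77.6% → the skills-based format
Media: Format B 278/1047 = 26.6%, the skills-based format 933/2262 = 41.2% → the skills-based format
Overall: Format B 994/2463 = 40.4%, the skills-based format 1519/3239 = 46.9% → the skills-based format
The skills-based format wins overall and in every industry group — no reversal.

No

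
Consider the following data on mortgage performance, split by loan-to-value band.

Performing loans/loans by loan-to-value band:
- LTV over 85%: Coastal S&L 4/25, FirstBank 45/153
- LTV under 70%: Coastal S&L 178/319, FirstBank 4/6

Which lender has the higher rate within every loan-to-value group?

FirstBank

LTV over 85%: Coastal S&L 4/25 = 16.0%, FirstBank 45/153 = 29.4% → FirstBank
LTV under 70%: Coastal S&L 178/319 = 55.8%, FirstBank 4/6 = 66.7% → FirstBank
FirstBank has the higher rate in both groups.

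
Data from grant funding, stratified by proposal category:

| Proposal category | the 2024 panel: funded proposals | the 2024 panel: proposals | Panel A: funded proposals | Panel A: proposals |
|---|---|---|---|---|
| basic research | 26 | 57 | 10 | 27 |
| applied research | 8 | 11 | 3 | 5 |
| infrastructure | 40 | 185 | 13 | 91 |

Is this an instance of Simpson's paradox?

No

Basic research: the 2024 panel 26/57 = 45.6%, Panel A 10/27 = 37.0% → the 2024 panel
Applied research: the 2024 panel 8/11 = 72.7%, Panel A 3/5 = 60.0% → the 2024 panel
Infrastructure: the 2024 panel 40/185 = 21.6%, Panel A 13/91 = 14.3% → the 2024 panel
Overall: the 2024 panel 74/253 = 29.2%, Panel A 26/123 = 21.1% → the 2024 panel
The 2024 panel wins overall and in every proposal group — no reversal.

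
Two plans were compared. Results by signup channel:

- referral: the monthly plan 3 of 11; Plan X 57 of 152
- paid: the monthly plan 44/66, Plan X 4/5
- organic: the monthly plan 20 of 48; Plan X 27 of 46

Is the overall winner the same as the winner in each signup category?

No

Referral: the monthly plan 3/11 = 27.3%, Plan X 57/152 = 37.5% → Plan X
Paid: the monthly plan 44/66 = 66.7%, Plan X 4/5 = 80.0% → Plan X
Organic: the monthly plan 20/48 = 41.7%, Plan X 27/46 = 58.7% → Plan X
Overall: the monthly plan 67/125 = 53.6%, Plan X 88/203 = 43.3% → the monthly plan
Plan X wins each signup group but the monthly plan wins overall — the comparison reverses. Plan X's customers skew toward referral, which has a lower base rate.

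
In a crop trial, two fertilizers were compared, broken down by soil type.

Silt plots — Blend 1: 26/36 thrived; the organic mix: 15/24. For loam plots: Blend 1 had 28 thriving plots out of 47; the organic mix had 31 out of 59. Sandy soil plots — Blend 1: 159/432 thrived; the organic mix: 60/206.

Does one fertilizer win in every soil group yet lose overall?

No

Silt: Blend 1 26/36 = 72.2%, the organic mix 15/24 = 62.5% → Blend 1
Loam: Blend 1 28/47 = 59.6%, the organic mix 31/59 = 52.5% → Blend 1
Sandy soil: Blend 1 159/432 = 36.8%, the organic mix 60/206 = 29.1% → Blend 1
Overall: Blend 1 213/515 = 41.4%, the organic mix 106/289 = 36.7% → Blend 1
Blend 1 wins overall and in every soil group — no reversal.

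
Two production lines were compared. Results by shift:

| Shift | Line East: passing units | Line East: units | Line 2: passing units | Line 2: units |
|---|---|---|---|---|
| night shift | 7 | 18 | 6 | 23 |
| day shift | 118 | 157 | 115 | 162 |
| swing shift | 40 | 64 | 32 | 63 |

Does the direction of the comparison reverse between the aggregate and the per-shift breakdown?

Night shift: Line East 7/18 = 38.9%, Line 2 6/23 = 26.1% → Line East
Day shift: Line East 118/157 = 75.2%, Line 2 115/162 = 71.0% → Line East
Swing shift: Line East 40/64 = 62.5%, Line 2 32/63 = 50.8% → Line East
Overall: Line East 165/239 = 69.0%, Line 2 153/248 = 61.7% → Line East
Line East wins overall and in every shift group — no reversal.

No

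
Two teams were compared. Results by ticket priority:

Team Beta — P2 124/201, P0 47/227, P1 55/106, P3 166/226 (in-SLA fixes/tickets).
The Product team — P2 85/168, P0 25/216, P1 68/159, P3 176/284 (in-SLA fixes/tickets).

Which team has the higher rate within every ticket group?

P2: Team Beta 124/201 = 61.7%, the Product team 85/168 = 50.6% → Team Beta
P0: Team Beta 47/227 = 20.7%, the Product team 25/216 = 11.6% → Team Beta
P1: Team Beta 55/106 = 51.9%, the Product team 68/159 = 42.8% → Team Beta
P3: Team Beta 166/226 = 73.5%, the Product team 176/284 = 62.0% → Team Beta
Team Beta has the higher rate in all 4 groups.

Team Beta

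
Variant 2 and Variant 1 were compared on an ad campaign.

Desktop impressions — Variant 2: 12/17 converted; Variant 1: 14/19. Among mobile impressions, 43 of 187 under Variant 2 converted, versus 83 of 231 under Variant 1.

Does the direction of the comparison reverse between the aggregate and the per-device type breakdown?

Desktop: Variant 2 12/17 = 70.6%, Variant 1 14/19 = 73.7% → Variant 1
Mobile: Variant 2 43/187 = 23.0%, Variant 1 83/231 = 35.9% → Variant 1
Overall: Variant 2 55/204 = 27.0%, Variant 1 97/250 = 38.8% → Variant 1
Variant 1 wins overall and in every device group — no reversal.

No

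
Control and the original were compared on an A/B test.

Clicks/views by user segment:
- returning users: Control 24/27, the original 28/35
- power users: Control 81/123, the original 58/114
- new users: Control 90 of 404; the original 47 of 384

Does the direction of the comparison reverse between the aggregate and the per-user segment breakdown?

No

Returning users: Control 24/27 = 88.9%, the original 28/35 = 80.0% → Control
Power users: Control 81/123 = 65.9%, the original 58/114 = 50.9% → Control
New users: Control 90/404 = 22.3%, the original 47/384 = 12.2% → Control
Overall: Control 195/554 = 35.2%, the original 133/533 = 25.0% → Control
Control wins overall and in every user group — no reversal.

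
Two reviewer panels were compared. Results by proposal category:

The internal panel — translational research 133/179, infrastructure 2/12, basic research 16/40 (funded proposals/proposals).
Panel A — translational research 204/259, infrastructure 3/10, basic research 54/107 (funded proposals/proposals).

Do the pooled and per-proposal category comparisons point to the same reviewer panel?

Yes

Translational research: the internal panel 133/179 = 74.3%, Panel A 204/259 = 78.8% → Panel A
Infrastructure: the internal panel 2/12 = 16.7%, Panel A 3/10 = 30.0% → Panel A
Basic research: the internal panel 16/40 = 40.0%, Panel A 54/107 = 50.5% → Panel A
Overall: the internal panel 151/231 = 65.4%, Panel A 261/376 = 69.4% → Panel A
Panel A wins overall and in every proposal group — no reversal.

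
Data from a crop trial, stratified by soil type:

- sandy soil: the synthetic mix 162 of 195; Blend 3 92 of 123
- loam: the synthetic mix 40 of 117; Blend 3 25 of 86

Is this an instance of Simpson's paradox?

No

Sandy soil: the synthetic mix 162/195 = 83.1%, Blend 3 92/123 = 74.8% → the synthetic mix
Loam: the synthetic mix 40/117 = 34.2%, Blend 3 25/86 = 29.1% → the synthetic mix
Overall: the synthetic mix 202/312 = 64.7%, Blend 3 117/209 = 56.0% → the synthetic mix
The synthetic mix wins overall and in every soil group — no reversal.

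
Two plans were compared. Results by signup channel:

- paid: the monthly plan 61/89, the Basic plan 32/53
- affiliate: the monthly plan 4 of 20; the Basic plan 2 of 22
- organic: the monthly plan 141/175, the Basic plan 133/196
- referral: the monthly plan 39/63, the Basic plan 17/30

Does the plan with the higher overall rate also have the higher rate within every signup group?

Yes

Paid: the monthly plan 61/89 = 68.5%, the Basic plan 32/53 = 60.4% → the monthly plan
Affiliate: the monthly plan 4/20 = 20.0%, the Basic plan 2/22 = 9.1% → the monthly plan
Organic: the monthly plan 141/175 = 80.6%, the Basic plan 133/196 = 67.9% → the monthly plan
Referral: the monthly plan 39/63 = 61.9%, the Basic plan 17/30 = 56.7% → the monthly plan
Overall: the monthly plan 245/347 = 70.6%, the Basic plan 184/301 = 61.1% → the monthly plan
The monthly plan wins overall and in every signup group — no reversal.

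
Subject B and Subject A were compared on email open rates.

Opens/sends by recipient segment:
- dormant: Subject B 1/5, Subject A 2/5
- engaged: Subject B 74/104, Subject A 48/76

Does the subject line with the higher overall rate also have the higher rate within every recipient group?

Dormant: Subject B 1/5 = 20.0%, Subject A 2/5 = 40.0% → Subject A
Engaged: Subject B 74/104 = 71.2%, Subject A 48/76 = 63.2% → Subject B
Overall: Subject B 75/109 = 68.8%, Subject A 50/81 = 61.7% → Subject B
Neither sweeps: Subject B wins 1 of 2 groups, Subject A wins 1. Subject B wins overall but not every group — no Simpson reversal.

No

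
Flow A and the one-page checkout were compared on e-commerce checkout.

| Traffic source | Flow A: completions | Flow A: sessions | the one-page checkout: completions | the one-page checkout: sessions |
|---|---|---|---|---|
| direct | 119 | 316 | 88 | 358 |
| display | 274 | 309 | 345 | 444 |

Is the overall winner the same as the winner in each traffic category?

Yes

Direct: Flow A 119/316 = 37.7%, the one-page checkout 88/358 = 24.6% → Flow A
Display: Flow A 274/309 = 88.7%, the one-page checkout 345/444 = 77.7% → Flow A
Overall: Flow A 393/625 = 62.9%, the one-page checkout 433/802 = 54.0% → Flow A
Flow A wins overall and in every traffic group — no reversal.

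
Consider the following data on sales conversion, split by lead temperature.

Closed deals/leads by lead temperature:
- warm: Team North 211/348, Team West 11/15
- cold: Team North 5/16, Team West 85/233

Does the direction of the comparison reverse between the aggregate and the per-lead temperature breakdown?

Yes

Warm: Team North 211/348 = 60.6%, Team West 11/15 = 73.3% → Team West
Cold: Team North 5/16 = 31.2%, Team West 85/233 = 36.5% → Team West
Overall: Team North 216/364 = 59.3%, Team West 96/248 = 38.7% → Team North
Team West wins each lead group but Team North wins overall — the comparison reverses. Team West's leads skew toward cold, which has a lower base rate.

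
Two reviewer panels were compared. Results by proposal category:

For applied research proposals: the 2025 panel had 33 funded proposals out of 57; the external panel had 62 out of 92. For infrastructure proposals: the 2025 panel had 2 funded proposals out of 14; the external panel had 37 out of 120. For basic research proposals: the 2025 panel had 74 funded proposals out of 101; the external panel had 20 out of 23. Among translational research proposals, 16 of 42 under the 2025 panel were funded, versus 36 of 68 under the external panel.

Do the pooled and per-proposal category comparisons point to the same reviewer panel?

No

Applied research: the 2025 panel 33/57 = 57.9%, the external panel 62/92 = 67.4% → the external panel
Infrastructure: the 2025 panel 2/14 = 14.3%, the external panel 37/120 = 30.8% → the external panel
Basic research: the 2025 panel 74/101 = 73.3%, the external panel 20/23 = 87.0% → the external panel
Translational research: the 2025 panel 16/42 = 38.1%, the external panel 36/68 = 52.9% → the external panel
Overall: the 2025 panel 125/214 = 58.4%, the external panel 155/303 = 51.2% → the 2025 panel
The external panel wins each proposal group but the 2025 panel wins overall — the comparison reverses. The external panel's proposals skew toward infrastructure, which has a lower base rate.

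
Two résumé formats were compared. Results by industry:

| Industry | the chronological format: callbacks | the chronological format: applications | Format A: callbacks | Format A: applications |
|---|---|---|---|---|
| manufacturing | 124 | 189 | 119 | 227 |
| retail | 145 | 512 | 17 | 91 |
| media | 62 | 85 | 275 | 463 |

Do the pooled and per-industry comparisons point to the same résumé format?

No

Manufacturing: the chronological format 124/189 = 65.6%, Format A 119/227 = 52.4% → the chronological format
Retail: the chronological format 145/512 = 28.3%, Format A 17/91 = 18.7% → the chronological format
Media: the chronological format 62/85 = 72.9%, Format A 275/463 = 59.4% → the chronological format
Overall: the chronological format 331/786 = 42.1%, Format A 411/781 = 52.6% → Format A
The chronological format wins each industry group but Format A wins overall — the comparison reverses. The chronological format's applications skew toward retail, which has a lower base rate.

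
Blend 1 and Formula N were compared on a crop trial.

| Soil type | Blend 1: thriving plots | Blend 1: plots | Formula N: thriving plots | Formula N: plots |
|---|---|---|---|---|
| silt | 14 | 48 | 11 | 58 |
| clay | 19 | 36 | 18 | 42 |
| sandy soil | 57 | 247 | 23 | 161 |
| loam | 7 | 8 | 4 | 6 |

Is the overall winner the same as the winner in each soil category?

Yes

Silt: Blend 1 14/48 = 29.2%, Formula N 11/58 = 19.0% → Blend 1
Clay: Blend 1 19/36 = 52.8%, Formula N 18/42 = 42.9% → Blend 1
Sandy soil: Blend 1 57/247 = 23.1%, Formula N 23/161 = 14.3% → Blend 1
Loam: Blend 1 7/8 = 87.5%, Formula N 4/6 = 66.7% → Blend 1
Overall: Blend 1 97/339 = 28.6%, Formula N 56/267 = 21.0% → Blend 1
Blend 1 wins overall and in every soil group — no reversal.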